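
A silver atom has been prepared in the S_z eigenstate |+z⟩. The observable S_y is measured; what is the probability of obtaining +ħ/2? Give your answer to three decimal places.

0.500

In the S_z basis, |+z⟩ = |↑⟩ and |+y⟩ = (|↑⟩ + i|↓⟩)/√2.
|⟨+y|+z⟩|² = 1/2.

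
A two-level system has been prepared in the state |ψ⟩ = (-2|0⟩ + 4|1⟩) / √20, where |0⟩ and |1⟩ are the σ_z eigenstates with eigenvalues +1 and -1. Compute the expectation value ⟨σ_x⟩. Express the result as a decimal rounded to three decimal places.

-0.800

⟨σ_x⟩ = 2 Re(a* b)/(|a|²+|b|²) with a = -2, b = 4.
a* b = -8, so ⟨σ_x⟩ = -16/20.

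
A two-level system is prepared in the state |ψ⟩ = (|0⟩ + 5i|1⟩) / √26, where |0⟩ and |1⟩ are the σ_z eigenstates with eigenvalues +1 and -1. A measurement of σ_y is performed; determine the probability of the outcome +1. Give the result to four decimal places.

|+y⟩ = (|0⟩ + i|1⟩)/√2, so ⟨+y|ψ⟩ = (6) / (√2·√26).
P = |6|² / 52 = 36/52.

0.6923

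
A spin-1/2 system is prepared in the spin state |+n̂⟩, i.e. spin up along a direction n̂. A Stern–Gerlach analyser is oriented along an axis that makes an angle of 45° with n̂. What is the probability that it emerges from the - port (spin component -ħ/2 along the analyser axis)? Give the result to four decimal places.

For spin-½, the probability of finding spin-up along an axis at angle θ to the initial spin direction is cos²(θ/2); spin-down is sin²(θ/2).
θ = 45°, so P = sin²(22.5°) ≈ 0.1464.

0.1464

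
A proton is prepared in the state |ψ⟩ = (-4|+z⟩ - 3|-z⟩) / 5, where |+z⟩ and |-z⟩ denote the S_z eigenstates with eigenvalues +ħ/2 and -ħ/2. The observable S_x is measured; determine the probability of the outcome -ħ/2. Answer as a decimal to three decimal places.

|-x⟩ = (|+z⟩ - |-z⟩)/√2, so ⟨-x|ψ⟩ = (-1) / (√2·5).
P = |-1|² / 50 = 1/50.

0.020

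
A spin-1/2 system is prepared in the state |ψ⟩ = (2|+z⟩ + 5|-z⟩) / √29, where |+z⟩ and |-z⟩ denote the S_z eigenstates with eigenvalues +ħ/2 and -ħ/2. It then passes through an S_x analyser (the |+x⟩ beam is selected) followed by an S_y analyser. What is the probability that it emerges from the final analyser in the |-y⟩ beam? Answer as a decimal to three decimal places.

0.422

First analyser (S_x): P(|+x⟩) = |⟨+x|ψ⟩|² = 49/58.
After stage 1 the state is |+x⟩; P(|-y⟩) = |⟨-y|+x⟩|² = 1/2.
Joint probability = 49/58 × 1/2 = 0.422.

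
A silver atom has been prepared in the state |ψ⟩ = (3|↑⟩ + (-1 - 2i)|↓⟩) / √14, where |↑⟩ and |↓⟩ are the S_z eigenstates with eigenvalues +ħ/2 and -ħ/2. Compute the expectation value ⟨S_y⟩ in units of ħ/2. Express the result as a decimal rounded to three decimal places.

⟨σ_y⟩ = 2 Im(a* b)/(|a|²+|b|²) with a = 3, b = (-1 - 2i).
a* b = (-3 - 6i), so ⟨σ_y⟩ = -12/14.
⟨S_y⟩ = (ħ/2)·⟨σ_y⟩.

-0.857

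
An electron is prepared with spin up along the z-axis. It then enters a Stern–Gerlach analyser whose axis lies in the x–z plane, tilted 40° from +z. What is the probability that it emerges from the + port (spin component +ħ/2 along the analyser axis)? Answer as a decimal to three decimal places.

For spin-½, the probability of finding spin-up along an axis at angle θ to the initial spin direction is cos²(θ/2); spin-down is sin²(θ/2).
θ = 40°, so P = cos²(20°) ≈ 0.883.

0.883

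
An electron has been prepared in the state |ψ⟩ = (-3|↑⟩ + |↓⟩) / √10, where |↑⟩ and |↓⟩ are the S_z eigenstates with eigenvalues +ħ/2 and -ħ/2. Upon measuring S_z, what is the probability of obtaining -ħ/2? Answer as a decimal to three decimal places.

0.100

The -ħ/2 outcome corresponds to |↓⟩. Its amplitude in |ψ⟩ is 1/√10.
P = |1|² / 10 = 1/10.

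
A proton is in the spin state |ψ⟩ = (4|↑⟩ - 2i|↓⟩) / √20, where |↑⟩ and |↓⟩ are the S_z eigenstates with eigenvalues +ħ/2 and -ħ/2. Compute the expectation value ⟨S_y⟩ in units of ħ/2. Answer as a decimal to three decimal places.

⟨σ_y⟩ = 2 Im(a* b)/(|a|²+|b|²) with a = 4, b = -2i.
a* b = -8i, so ⟨σ_y⟩ = -16/20.
⟨S_y⟩ = (ħ/2)·⟨σ_y⟩.

-0.800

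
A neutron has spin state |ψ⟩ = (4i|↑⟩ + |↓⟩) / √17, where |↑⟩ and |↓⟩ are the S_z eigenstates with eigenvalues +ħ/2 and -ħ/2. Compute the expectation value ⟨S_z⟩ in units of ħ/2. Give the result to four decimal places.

⟨σ_z⟩ = |a|² - |b|² divided by |a|²+|b|², with a, b the |↑⟩, |↓⟩ amplitudes.
= (16 - 1)/17 = 15/17.
⟨S_z⟩ = (ħ/2)·⟨σ_z⟩.

0.8824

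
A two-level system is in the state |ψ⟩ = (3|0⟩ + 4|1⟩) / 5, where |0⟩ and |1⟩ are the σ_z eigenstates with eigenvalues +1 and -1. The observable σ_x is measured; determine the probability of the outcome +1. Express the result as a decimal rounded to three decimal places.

0.980

|+x⟩ = (|0⟩ + |1⟩)/√2, so ⟨+x|ψ⟩ = (7) / (√2·5).
P = |7|² / 50 = 49/50.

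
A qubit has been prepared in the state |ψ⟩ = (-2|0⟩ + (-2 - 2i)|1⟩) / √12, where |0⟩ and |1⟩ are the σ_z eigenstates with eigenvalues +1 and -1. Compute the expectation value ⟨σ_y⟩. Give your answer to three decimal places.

0.667

⟨σ_y⟩ = 2 Im(a* b)/(|a|²+|b|²) with a = -2, b = (-2 - 2i).
a* b = (4 + 4i), so ⟨σ_y⟩ = 8/12.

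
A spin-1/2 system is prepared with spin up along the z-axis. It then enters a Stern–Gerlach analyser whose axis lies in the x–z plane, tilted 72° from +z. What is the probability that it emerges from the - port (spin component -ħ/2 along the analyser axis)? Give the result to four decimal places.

0.3455

For spin-½, the probability of finding spin-up along an axis at angle θ to the initial spin direction is cos²(θ/2); spin-down is sin²(θ/2).
θ = 72°, so P = sin²(36°) ≈ 0.3455.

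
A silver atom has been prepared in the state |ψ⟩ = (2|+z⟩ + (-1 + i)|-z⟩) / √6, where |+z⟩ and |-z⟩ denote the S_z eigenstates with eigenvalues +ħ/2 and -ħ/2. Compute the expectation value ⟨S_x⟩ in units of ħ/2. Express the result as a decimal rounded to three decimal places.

⟨σ_x⟩ = 2 Re(a* b)/(|a|²+|b|²) with a = 2, b = (-1 + i).
a* b = (-2 + 2i), so ⟨σ_x⟩ = -4/6.
⟨S_x⟩ = (ħ/2)·⟨σ_x⟩.

-0.667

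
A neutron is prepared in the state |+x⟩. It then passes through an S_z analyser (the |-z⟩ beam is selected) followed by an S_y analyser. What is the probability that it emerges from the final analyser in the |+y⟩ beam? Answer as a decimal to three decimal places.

0.250

First analyser (S_z): from |+x⟩, P(|-z⟩) = 1/2.
After stage 1 the state is |-z⟩; P(|+y⟩) = |⟨+y|-z⟩|² = 1/2.
Joint probability = 1/2 × 1/2 = 0.250.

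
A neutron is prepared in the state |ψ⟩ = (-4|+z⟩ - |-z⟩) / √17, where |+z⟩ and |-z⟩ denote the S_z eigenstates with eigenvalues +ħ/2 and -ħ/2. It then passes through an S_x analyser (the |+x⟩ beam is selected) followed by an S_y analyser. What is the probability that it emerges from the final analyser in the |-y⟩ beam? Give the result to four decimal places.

0.3676

First analyser (S_x): P(|+x⟩) = |⟨+x|ψ⟩|² = 25/34.
After stage 1 the state is |+x⟩; P(|-y⟩) = |⟨-y|+x⟩|² = 1/2.
Joint probability = 25/34 × 1/2 = 0.3676.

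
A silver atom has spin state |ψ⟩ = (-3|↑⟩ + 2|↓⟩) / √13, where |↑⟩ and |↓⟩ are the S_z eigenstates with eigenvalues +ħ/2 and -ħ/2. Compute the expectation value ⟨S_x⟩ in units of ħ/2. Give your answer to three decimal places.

⟨σ_x⟩ = 2 Re(a* b)/(|a|²+|b|²) with a = -3, b = 2.
a* b = -6, so ⟨σ_x⟩ = -12/13.
⟨S_x⟩ = (ħ/2)·⟨σ_x⟩.

-0.923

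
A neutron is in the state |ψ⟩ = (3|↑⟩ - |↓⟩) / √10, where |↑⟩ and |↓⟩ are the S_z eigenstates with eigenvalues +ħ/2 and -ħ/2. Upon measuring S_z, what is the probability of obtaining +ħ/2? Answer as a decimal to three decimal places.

The +ħ/2 outcome corresponds to |↑⟩. Its amplitude in |ψ⟩ is 3/√10.
P = |3|² / 10 = 9/10.

0.900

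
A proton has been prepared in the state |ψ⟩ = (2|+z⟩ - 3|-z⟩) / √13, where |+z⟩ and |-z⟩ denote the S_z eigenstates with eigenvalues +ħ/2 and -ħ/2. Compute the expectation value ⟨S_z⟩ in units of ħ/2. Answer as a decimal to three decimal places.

-0.385

⟨σ_z⟩ = |a|² - |b|² divided by |a|²+|b|², with a, b the |+z⟩, |-z⟩ amplitudes.
= (4 - 9)/13 = -5/13.
⟨S_z⟩ = (ħ/2)·⟨σ_z⟩.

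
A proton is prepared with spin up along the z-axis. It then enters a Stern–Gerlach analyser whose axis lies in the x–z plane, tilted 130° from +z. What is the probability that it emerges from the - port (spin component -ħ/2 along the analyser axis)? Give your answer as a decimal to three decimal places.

For spin-½, the probability of finding spin-up along an axis at angle θ to the initial spin direction is cos²(θ/2); spin-down is sin²(θ/2).
θ = 130°, so P = sin²(65°) ≈ 0.821.

0.821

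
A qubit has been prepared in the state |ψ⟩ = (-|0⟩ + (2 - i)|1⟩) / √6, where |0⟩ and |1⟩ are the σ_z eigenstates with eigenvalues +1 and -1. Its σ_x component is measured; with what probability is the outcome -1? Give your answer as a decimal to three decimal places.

|-x⟩ = (|0⟩ - |1⟩)/√2, so ⟨-x|ψ⟩ = (-3 + i) / (√2·√6).
P = |-3 + i|² / 12 = 10/12.

0.833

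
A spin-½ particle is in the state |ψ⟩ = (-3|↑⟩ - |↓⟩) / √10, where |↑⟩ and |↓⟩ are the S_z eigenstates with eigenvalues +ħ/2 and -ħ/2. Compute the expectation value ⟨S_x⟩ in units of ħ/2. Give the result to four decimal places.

0.6000

⟨σ_x⟩ = 2 Re(a* b)/(|a|²+|b|²) with a = -3, b = -1.
a* b = 3, so ⟨σ_x⟩ = 6/10.
⟨S_x⟩ = (ħ/2)·⟨σ_x⟩.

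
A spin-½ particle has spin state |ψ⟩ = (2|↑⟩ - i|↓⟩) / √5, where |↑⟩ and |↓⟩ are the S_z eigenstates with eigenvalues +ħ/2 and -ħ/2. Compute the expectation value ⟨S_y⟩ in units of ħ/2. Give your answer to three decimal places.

-0.800

⟨σ_y⟩ = 2 Im(a* b)/(|a|²+|b|²) with a = 2, b = -i.
a* b = -2i, so ⟨σ_y⟩ = -4/5.
⟨S_y⟩ = (ħ/2)·⟨σ_y⟩.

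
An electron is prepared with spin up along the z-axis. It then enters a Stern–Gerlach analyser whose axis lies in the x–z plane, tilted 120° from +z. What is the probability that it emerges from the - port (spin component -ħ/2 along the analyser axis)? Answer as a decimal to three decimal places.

For spin-½, the probability of finding spin-up along an axis at angle θ to the initial spin direction is cos²(θ/2); spin-down is sin²(θ/2).
θ = 120°, so P = sin²(60°) ≈ 0.750.

0.750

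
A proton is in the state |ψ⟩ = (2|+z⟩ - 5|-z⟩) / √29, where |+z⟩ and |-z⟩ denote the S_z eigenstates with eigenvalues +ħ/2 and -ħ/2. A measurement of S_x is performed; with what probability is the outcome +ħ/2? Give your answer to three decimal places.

|+x⟩ = (|+z⟩ + |-z⟩)/√2, so ⟨+x|ψ⟩ = (-3) / (√2·√29).
P = |-3|² / 58 = 9/58.

0.155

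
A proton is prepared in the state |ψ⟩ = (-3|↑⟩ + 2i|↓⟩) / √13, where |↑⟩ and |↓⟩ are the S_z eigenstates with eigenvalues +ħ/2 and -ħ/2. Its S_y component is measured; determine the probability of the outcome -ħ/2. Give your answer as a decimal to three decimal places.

0.962

|-y⟩ = (|↑⟩ - i|↓⟩)/√2, so ⟨-y|ψ⟩ = (-5) / (√2·√13).
P = |-5|² / 26 = 25/26.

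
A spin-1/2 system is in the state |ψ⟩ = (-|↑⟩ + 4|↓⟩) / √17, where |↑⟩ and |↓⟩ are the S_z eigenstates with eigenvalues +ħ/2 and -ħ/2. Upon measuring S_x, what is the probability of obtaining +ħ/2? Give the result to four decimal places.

0.2647

|+x⟩ = (|↑⟩ + |↓⟩)/√2, so ⟨+x|ψ⟩ = (3) / (√2·√17).
P = |3|² / 34 = 9/34.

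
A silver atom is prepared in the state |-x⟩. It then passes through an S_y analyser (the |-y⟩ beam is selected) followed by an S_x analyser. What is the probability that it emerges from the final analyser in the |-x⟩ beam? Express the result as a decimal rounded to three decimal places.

First analyser (S_y): from |-x⟩, P(|-y⟩) = 1/2.
After stage 1 the state is |-y⟩; P(|-x⟩) = |⟨-x|-y⟩|² = 1/2.
Joint probability = 1/2 × 1/2 = 0.250.

0.250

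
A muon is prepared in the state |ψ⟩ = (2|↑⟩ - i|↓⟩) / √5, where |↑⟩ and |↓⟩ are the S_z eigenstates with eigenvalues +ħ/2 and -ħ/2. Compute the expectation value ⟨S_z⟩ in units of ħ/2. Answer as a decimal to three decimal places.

⟨σ_z⟩ = |a|² - |b|² divided by |a|²+|b|², with a, b the |↑⟩, |↓⟩ amplitudes.
= (4 - 1)/5 = 3/5.
⟨S_z⟩ = (ħ/2)·⟨σ_z⟩.

0.600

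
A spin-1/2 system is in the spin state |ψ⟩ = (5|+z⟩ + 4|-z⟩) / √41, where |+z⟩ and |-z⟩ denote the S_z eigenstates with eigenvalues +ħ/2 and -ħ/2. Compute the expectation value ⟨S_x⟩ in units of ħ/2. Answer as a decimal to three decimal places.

0.976

⟨σ_x⟩ = 2 Re(a* b)/(|a|²+|b|²) with a = 5, b = 4.
a* b = 20, so ⟨σ_x⟩ = 40/41.
⟨S_x⟩ = (ħ/2)·⟨σ_x⟩.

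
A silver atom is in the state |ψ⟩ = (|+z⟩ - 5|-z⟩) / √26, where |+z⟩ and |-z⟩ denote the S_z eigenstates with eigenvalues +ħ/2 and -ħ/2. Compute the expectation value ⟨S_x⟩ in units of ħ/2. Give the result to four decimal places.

⟨σ_x⟩ = 2 Re(a* b)/(|a|²+|b|²) with a = 1, b = -5.
a* b = -5, so ⟨σ_x⟩ = -10/26.
⟨S_x⟩ = (ħ/2)·⟨σ_x⟩.

-0.3846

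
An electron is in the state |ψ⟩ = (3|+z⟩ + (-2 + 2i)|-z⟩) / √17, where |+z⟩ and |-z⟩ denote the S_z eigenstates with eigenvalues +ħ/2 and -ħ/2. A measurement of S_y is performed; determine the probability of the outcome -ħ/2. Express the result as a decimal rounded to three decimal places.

0.147

|-y⟩ = (|+z⟩ - i|-z⟩)/√2, so ⟨-y|ψ⟩ = (1 - 2i) / (√2·√17).
P = |1 - 2i|² / 34 = 5/34.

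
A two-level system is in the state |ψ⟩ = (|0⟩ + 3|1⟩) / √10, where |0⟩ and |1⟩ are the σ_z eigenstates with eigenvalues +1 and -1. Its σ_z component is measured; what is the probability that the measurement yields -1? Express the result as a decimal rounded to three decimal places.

0.900

The -1 outcome corresponds to |1⟩. Its amplitude in |ψ⟩ is 3/√10.
P = |3|² / 10 = 9/10.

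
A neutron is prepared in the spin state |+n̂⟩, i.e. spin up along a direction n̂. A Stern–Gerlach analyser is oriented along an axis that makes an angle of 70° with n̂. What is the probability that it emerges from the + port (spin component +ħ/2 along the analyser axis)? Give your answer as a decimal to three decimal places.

For spin-½, the probability of finding spin-up along an axis at angle θ to the initial spin direction is cos²(θ/2); spin-down is sin²(θ/2).
θ = 70°, so P = cos²(35°) ≈ 0.671.

0.671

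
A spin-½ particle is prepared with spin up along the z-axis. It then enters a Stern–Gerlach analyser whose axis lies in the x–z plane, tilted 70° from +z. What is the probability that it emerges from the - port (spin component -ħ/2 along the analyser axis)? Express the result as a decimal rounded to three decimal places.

For spin-½, the probability of finding spin-up along an axis at angle θ to the initial spin direction is cos²(θ/2); spin-down is sin²(θ/2).
θ = 70°, so P = sin²(35°) ≈ 0.329.

0.329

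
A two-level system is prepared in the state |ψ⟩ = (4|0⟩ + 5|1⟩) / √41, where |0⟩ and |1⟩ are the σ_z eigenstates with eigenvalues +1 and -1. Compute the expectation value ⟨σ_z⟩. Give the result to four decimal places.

⟨σ_z⟩ = |a|² - |b|² divided by |a|²+|b|², with a, b the |0⟩, |1⟩ amplitudes.
= (16 - 25)/41 = -9/41.

-0.2195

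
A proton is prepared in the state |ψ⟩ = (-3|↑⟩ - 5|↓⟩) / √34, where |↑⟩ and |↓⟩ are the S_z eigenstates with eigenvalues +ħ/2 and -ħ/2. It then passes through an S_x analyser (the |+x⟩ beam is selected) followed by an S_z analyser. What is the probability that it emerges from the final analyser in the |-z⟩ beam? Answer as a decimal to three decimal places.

First analyser (S_x): P(|+x⟩) = |⟨+x|ψ⟩|² = 64/68.
After stage 1 the state is |+x⟩; P(|-z⟩) = |⟨-z|+x⟩|² = 1/2.
Joint probability = 64/68 × 1/2 = 0.471.

0.471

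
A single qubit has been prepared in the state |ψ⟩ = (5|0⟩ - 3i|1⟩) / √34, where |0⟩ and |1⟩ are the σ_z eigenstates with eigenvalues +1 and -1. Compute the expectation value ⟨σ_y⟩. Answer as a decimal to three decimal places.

-0.882

⟨σ_y⟩ = 2 Im(a* b)/(|a|²+|b|²) with a = 5, b = -3i.
a* b = -15i, so ⟨σ_y⟩ = -30/34.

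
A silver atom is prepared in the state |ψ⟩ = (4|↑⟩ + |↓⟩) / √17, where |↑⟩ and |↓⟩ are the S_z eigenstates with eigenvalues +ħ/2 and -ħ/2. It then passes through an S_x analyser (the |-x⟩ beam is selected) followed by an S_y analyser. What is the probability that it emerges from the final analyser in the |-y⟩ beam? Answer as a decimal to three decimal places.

0.132

First analyser (S_x): P(|-x⟩) = |⟨-x|ψ⟩|² = 9/34.
After stage 1 the state is |-x⟩; P(|-y⟩) = |⟨-y|-x⟩|² = 1/2.
Joint probability = 9/34 × 1/2 = 0.132.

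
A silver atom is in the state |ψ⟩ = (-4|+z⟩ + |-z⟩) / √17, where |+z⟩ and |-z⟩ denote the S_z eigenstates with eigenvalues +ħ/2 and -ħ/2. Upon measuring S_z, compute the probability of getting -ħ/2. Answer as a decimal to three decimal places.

The -ħ/2 outcome corresponds to |-z⟩. Its amplitude in |ψ⟩ is 1/√17.
P = |1|² / 17 = 1/17.

0.059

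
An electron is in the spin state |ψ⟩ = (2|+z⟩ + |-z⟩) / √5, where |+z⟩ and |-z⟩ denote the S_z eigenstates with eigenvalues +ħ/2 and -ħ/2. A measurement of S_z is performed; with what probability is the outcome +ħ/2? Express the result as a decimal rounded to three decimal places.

The +ħ/2 outcome corresponds to |+z⟩. Its amplitude in |ψ⟩ is 2/√5.
P = |2|² / 5 = 4/5.

0.800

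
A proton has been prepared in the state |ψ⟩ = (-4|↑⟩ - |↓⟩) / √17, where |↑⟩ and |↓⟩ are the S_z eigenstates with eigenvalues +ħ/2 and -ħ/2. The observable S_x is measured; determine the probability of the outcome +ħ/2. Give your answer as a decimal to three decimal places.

0.735

|+x⟩ = (|↑⟩ + |↓⟩)/√2, so ⟨+x|ψ⟩ = (-5) / (√2·√17).
P = |-5|² / 34 = 25/34.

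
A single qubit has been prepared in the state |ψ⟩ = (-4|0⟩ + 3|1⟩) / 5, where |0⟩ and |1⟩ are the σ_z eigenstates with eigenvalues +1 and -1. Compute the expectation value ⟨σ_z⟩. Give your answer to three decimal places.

⟨σ_z⟩ = |a|² - |b|² divided by |a|²+|b|², with a, b the |0⟩, |1⟩ amplitudes.
= (16 - 9)/25 = 7/25.

0.280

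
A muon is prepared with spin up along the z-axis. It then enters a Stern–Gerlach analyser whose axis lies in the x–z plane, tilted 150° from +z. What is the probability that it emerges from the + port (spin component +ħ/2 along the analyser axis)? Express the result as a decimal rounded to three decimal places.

0.067

For spin-½, the probability of finding spin-up along an axis at angle θ to the initial spin direction is cos²(θ/2); spin-down is sin²(θ/2).
θ = 150°, so P = cos²(75°) ≈ 0.067.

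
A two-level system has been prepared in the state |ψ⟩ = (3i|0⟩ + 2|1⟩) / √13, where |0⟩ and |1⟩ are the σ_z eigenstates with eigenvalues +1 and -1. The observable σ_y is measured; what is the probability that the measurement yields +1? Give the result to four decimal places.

0.0385

|+y⟩ = (|0⟩ + i|1⟩)/√2, so ⟨+y|ψ⟩ = (i) / (√2·√13).
P = |i|² / 26 = 1/26.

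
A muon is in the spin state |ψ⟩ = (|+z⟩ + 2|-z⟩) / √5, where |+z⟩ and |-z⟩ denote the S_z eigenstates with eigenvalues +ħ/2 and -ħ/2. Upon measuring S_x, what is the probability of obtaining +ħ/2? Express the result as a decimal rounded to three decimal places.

0.900

|+x⟩ = (|+z⟩ + |-z⟩)/√2, so ⟨+x|ψ⟩ = (3) / (√2·√5).
P = |3|² / 10 = 9/10.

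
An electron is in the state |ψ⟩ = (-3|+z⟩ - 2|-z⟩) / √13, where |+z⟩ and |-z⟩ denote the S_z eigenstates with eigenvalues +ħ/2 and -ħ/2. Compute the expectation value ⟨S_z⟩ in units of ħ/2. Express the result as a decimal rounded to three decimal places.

0.385

⟨σ_z⟩ = |a|² - |b|² divided by |a|²+|b|², with a, b the |+z⟩, |-z⟩ amplitudes.
= (9 - 4)/13 = 5/13.
⟨S_z⟩ = (ħ/2)·⟨σ_z⟩.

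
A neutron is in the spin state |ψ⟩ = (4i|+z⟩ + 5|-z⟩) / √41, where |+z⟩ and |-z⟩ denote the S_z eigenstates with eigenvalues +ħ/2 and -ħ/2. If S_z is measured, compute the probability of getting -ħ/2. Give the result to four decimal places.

0.6098

The -ħ/2 outcome corresponds to |-z⟩. Its amplitude in |ψ⟩ is 5/√41.
P = |5|² / 41 = 25/41.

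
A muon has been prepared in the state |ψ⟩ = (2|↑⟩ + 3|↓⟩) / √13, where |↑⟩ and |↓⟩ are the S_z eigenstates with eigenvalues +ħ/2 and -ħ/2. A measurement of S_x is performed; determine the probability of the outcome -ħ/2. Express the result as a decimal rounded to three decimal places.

|-x⟩ = (|↑⟩ - |↓⟩)/√2, so ⟨-x|ψ⟩ = (-1) / (√2·√13).
P = |-1|² / 26 = 1/26.

0.038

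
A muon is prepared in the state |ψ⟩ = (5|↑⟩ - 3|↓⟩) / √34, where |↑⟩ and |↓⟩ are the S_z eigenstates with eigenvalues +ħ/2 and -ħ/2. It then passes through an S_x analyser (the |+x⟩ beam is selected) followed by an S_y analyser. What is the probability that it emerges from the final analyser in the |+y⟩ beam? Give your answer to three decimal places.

0.029

First analyser (S_x): P(|+x⟩) = |⟨+x|ψ⟩|² = 4/68.
After stage 1 the state is |+x⟩; P(|+y⟩) = |⟨+y|+x⟩|² = 1/2.
Joint probability = 4/68 × 1/2 = 0.029.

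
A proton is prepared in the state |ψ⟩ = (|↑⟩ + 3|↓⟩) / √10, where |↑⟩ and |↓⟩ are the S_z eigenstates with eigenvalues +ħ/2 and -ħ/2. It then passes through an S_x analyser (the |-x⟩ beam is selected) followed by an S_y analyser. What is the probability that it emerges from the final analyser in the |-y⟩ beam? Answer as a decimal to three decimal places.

0.100

First analyser (S_x): P(|-x⟩) = |⟨-x|ψ⟩|² = 4/20.
After stage 1 the state is |-x⟩; P(|-y⟩) = |⟨-y|-x⟩|² = 1/2.
Joint probability = 4/20 × 1/2 = 0.100.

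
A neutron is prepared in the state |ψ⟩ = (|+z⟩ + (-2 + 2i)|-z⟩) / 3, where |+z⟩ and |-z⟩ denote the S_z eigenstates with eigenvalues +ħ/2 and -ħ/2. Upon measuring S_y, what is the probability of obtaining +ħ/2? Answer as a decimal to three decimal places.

0.722

|+y⟩ = (|+z⟩ + i|-z⟩)/√2, so ⟨+y|ψ⟩ = (3 + 2i) / (√2·3).
P = |3 + 2i|² / 18 = 13/18.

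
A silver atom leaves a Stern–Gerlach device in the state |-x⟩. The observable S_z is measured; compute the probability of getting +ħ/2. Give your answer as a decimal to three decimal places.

0.500

In the S_z basis, |-x⟩ = (|↑⟩ - |↓⟩)/√2 and |+z⟩ = |↑⟩.
|⟨+z|-x⟩|² = 1/2.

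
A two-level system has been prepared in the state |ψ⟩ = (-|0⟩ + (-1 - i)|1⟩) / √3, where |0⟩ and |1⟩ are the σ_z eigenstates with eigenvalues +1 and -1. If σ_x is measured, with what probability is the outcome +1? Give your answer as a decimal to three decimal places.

0.833

|+x⟩ = (|0⟩ + |1⟩)/√2, so ⟨+x|ψ⟩ = (-2 - i) / (√2·√3).
P = |-2 - i|² / 6 = 5/6.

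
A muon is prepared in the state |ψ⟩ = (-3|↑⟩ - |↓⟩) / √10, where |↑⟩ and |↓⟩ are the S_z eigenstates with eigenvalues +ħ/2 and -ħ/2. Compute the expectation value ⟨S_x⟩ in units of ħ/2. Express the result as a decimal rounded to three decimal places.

⟨σ_x⟩ = 2 Re(a* b)/(|a|²+|b|²) with a = -3, b = -1.
a* b = 3, so ⟨σ_x⟩ = 6/10.
⟨S_x⟩ = (ħ/2)·⟨σ_x⟩.

0.600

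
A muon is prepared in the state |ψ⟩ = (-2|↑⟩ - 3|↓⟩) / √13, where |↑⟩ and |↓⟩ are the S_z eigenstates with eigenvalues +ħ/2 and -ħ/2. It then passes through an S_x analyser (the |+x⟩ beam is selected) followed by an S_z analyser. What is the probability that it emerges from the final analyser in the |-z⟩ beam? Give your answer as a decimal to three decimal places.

First analyser (S_x): P(|+x⟩) = |⟨+x|ψ⟩|² = 25/26.
After stage 1 the state is |+x⟩; P(|-z⟩) = |⟨-z|+x⟩|² = 1/2.
Joint probability = 25/26 × 1/2 = 0.481.

0.481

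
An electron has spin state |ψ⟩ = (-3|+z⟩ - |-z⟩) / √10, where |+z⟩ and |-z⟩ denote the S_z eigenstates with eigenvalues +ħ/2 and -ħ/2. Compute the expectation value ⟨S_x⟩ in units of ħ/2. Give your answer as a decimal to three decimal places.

⟨σ_x⟩ = 2 Re(a* b)/(|a|²+|b|²) with a = -3, b = -1.
a* b = 3, so ⟨σ_x⟩ = 6/10.
⟨S_x⟩ = (ħ/2)·⟨σ_x⟩.

0.600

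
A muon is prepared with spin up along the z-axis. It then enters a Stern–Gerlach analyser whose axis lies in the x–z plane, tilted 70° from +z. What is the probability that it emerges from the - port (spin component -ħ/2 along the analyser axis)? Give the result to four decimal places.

For spin-½, the probability of finding spin-up along an axis at angle θ to the initial spin direction is cos²(θ/2); spin-down is sin²(θ/2).
θ = 70°, so P = sin²(35°) ≈ 0.3290.

0.3290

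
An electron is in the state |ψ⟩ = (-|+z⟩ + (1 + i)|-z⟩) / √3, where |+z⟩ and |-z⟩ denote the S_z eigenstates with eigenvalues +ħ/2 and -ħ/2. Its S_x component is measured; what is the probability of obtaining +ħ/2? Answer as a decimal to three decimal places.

|+x⟩ = (|+z⟩ + |-z⟩)/√2, so ⟨+x|ψ⟩ = (i) / (√2·√3).
P = |i|² / 6 = 1/6.

0.167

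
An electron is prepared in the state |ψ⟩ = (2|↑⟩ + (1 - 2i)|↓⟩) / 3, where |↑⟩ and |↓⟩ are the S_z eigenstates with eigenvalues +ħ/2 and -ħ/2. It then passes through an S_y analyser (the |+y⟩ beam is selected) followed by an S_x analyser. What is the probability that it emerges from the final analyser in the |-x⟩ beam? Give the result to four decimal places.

0.0278

First analyser (S_y): P(|+y⟩) = |⟨+y|ψ⟩|² = 1/18.
After stage 1 the state is |+y⟩; P(|-x⟩) = |⟨-x|+y⟩|² = 1/2.
Joint probability = 1/18 × 1/2 = 0.0278.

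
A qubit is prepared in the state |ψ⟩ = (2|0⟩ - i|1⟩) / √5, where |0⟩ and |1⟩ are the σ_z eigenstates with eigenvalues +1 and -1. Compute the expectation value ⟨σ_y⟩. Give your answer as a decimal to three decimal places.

⟨σ_y⟩ = 2 Im(a* b)/(|a|²+|b|²) with a = 2, b = -i.
a* b = -2i, so ⟨σ_y⟩ = -4/5.

-0.800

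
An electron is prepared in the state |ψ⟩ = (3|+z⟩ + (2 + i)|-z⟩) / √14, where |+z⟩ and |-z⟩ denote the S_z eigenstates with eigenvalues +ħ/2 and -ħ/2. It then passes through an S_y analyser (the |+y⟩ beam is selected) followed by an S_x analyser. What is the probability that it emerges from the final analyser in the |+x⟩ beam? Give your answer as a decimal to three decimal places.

First analyser (S_y): P(|+y⟩) = |⟨+y|ψ⟩|² = 20/28.
After stage 1 the state is |+y⟩; P(|+x⟩) = |⟨+x|+y⟩|² = 1/2.
Joint probability = 20/28 × 1/2 = 0.357.

0.357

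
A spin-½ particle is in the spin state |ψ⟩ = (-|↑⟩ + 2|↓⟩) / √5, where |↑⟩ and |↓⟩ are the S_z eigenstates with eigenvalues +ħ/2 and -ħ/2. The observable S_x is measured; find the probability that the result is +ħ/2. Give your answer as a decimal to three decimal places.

0.100

|+x⟩ = (|↑⟩ + |↓⟩)/√2, so ⟨+x|ψ⟩ = (1) / (√2·√5).
P = |1|² / 10 = 1/10.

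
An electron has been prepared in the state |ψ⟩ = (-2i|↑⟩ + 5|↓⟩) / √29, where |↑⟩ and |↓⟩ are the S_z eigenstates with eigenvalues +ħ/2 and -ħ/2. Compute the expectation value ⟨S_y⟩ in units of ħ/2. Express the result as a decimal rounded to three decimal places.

0.690

⟨σ_y⟩ = 2 Im(a* b)/(|a|²+|b|²) with a = -2i, b = 5.
a* b = 10i, so ⟨σ_y⟩ = 20/29.
⟨S_y⟩ = (ħ/2)·⟨σ_y⟩.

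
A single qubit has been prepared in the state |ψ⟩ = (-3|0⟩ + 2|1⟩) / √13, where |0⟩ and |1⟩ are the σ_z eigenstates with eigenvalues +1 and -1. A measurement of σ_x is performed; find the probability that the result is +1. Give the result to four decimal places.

0.0385

|+x⟩ = (|0⟩ + |1⟩)/√2, so ⟨+x|ψ⟩ = (-1) / (√2·√13).
P = |-1|² / 26 = 1/26.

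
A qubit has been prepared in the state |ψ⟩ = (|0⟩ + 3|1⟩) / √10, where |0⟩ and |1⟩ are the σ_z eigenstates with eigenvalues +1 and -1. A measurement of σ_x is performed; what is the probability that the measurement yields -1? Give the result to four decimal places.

|-x⟩ = (|0⟩ - |1⟩)/√2, so ⟨-x|ψ⟩ = (-2) / (√2·√10).
P = |-2|² / 20 = 4/20.

0.2000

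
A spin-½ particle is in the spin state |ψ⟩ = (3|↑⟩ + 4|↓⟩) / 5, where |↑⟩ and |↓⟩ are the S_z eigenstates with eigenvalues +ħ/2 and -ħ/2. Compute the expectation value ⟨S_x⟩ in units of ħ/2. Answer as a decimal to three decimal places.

⟨σ_x⟩ = 2 Re(a* b)/(|a|²+|b|²) with a = 3, b = 4.
a* b = 12, so ⟨σ_x⟩ = 24/25.
⟨S_x⟩ = (ħ/2)·⟨σ_x⟩.

0.960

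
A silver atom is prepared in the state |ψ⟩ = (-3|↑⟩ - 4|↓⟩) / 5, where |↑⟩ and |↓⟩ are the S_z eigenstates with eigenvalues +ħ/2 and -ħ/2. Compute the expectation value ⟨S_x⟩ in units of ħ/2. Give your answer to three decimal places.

0.960

⟨σ_x⟩ = 2 Re(a* b)/(|a|²+|b|²) with a = -3, b = -4.
a* b = 12, so ⟨σ_x⟩ = 24/25.
⟨S_x⟩ = (ħ/2)·⟨σ_x⟩.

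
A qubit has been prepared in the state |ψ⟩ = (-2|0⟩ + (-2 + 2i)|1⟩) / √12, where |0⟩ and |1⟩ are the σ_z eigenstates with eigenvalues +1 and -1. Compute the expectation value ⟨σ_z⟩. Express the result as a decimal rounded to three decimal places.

-0.333

⟨σ_z⟩ = |a|² - |b|² divided by |a|²+|b|², with a, b the |0⟩, |1⟩ amplitudes.
= (4 - 8)/12 = -4/12.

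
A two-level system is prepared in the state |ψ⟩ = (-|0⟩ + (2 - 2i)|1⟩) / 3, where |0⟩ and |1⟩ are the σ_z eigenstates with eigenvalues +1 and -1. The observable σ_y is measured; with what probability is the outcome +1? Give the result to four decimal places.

|+y⟩ = (|0⟩ + i|1⟩)/√2, so ⟨+y|ψ⟩ = (-3 - 2i) / (√2·3).
P = |-3 - 2i|² / 18 = 13/18.

0.7222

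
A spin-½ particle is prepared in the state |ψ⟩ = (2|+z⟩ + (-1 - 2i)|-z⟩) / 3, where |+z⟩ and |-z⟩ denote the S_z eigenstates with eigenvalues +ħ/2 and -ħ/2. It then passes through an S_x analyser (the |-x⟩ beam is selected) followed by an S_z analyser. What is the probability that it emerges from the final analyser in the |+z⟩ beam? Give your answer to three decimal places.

0.361

First analyser (S_x): P(|-x⟩) = |⟨-x|ψ⟩|² = 13/18.
After stage 1 the state is |-x⟩; P(|+z⟩) = |⟨+z|-x⟩|² = 1/2.
Joint probability = 13/18 × 1/2 = 0.361.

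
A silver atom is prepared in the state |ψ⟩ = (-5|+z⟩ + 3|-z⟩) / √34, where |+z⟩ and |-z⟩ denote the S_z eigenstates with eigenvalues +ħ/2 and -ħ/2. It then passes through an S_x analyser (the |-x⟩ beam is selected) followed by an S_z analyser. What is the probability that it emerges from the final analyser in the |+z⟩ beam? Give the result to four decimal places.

First analyser (S_x): P(|-x⟩) = |⟨-x|ψ⟩|² = 64/68.
After stage 1 the state is |-x⟩; P(|+z⟩) = |⟨+z|-x⟩|² = 1/2.
Joint probability = 64/68 × 1/2 = 0.4706.

0.4706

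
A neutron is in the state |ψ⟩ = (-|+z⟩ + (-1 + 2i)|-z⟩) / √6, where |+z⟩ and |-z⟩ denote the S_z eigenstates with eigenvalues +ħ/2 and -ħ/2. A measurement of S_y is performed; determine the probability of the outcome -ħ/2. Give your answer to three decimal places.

0.833

|-y⟩ = (|+z⟩ - i|-z⟩)/√2, so ⟨-y|ψ⟩ = (-3 - i) / (√2·√6).
P = |-3 - i|² / 12 = 10/12.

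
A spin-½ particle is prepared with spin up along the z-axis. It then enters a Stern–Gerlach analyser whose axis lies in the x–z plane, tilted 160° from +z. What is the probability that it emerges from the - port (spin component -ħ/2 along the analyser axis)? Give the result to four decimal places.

For spin-½, the probability of finding spin-up along an axis at angle θ to the initial spin direction is cos²(θ/2); spin-down is sin²(θ/2).
θ = 160°, so P = sin²(80°) ≈ 0.9698.

0.9698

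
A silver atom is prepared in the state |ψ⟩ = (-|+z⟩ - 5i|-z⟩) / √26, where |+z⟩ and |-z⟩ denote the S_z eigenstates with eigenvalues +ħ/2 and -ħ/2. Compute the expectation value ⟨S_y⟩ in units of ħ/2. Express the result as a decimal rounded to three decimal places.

0.385

⟨σ_y⟩ = 2 Im(a* b)/(|a|²+|b|²) with a = -1, b = -5i.
a* b = 5i, so ⟨σ_y⟩ = 10/26.
⟨S_y⟩ = (ħ/2)·⟨σ_y⟩.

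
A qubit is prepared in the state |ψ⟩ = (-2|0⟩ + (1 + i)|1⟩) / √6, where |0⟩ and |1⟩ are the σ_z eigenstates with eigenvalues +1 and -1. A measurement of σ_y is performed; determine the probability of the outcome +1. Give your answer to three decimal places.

|+y⟩ = (|0⟩ + i|1⟩)/√2, so ⟨+y|ψ⟩ = (-1 - i) / (√2·√6).
P = |-1 - i|² / 12 = 2/12.

0.167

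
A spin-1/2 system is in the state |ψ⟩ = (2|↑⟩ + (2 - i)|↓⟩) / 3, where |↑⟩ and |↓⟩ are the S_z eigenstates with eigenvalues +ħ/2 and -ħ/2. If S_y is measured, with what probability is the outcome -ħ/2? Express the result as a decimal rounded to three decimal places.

0.722

|-y⟩ = (|↑⟩ - i|↓⟩)/√2, so ⟨-y|ψ⟩ = (3 + 2i) / (√2·3).
P = |3 + 2i|² / 18 = 13/18.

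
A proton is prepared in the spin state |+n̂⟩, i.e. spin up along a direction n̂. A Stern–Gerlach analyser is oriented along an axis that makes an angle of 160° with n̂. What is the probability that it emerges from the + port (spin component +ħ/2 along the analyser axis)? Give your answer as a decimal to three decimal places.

For spin-½, the probability of finding spin-up along an axis at angle θ to the initial spin direction is cos²(θ/2); spin-down is sin²(θ/2).
θ = 160°, so P = cos²(80°) ≈ 0.030.

0.030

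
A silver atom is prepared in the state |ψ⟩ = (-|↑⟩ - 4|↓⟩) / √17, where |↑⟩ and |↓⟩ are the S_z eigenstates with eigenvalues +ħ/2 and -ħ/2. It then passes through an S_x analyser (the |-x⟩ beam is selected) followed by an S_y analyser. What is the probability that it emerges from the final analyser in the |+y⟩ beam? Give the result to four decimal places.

0.1324

First analyser (S_x): P(|-x⟩) = |⟨-x|ψ⟩|² = 9/34.
After stage 1 the state is |-x⟩; P(|+y⟩) = |⟨+y|-x⟩|² = 1/2.
Joint probability = 9/34 × 1/2 = 0.1324.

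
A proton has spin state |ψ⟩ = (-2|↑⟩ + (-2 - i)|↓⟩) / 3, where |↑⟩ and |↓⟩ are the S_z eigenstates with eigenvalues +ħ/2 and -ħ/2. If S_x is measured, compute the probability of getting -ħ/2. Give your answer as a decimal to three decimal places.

|-x⟩ = (|↑⟩ - |↓⟩)/√2, so ⟨-x|ψ⟩ = (i) / (√2·3).
P = |i|² / 18 = 1/18.

0.056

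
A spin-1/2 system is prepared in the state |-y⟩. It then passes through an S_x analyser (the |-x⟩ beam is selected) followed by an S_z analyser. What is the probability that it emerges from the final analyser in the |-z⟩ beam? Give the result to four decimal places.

First analyser (S_x): from |-y⟩, P(|-x⟩) = 1/2.
After stage 1 the state is |-x⟩; P(|-z⟩) = |⟨-z|-x⟩|² = 1/2.
Joint probability = 1/2 × 1/2 = 0.2500.

0.2500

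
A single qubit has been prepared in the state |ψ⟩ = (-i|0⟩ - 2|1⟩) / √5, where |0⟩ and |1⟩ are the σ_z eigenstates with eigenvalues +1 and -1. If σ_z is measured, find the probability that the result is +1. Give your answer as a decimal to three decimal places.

0.200

The +1 outcome corresponds to |0⟩. Its amplitude in |ψ⟩ is -i/√5.
P = |-i|² / 5 = 1/5.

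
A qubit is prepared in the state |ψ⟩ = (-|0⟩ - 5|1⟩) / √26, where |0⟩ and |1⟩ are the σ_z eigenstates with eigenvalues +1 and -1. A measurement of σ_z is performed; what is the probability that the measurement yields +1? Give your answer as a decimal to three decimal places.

0.038

The +1 outcome corresponds to |0⟩. Its amplitude in |ψ⟩ is -1/√26.
P = |-1|² / 26 = 1/26.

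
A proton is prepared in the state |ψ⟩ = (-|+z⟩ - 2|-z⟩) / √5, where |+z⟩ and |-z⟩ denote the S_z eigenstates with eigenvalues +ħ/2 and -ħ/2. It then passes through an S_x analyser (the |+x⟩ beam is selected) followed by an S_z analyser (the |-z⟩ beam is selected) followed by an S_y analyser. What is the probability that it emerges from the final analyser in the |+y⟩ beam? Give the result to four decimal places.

First analyser (S_x): P(|+x⟩) = |⟨+x|ψ⟩|² = 9/10.
After stage 1 the state is |+x⟩; P(|-z⟩) = |⟨-z|+x⟩|² = 1/2.
After stage 2 the state is |-z⟩; P(|+y⟩) = |⟨+y|-z⟩|² = 1/2.
Joint probability = 9/10 × 1/2 × 1/2 = 0.2250.

0.2250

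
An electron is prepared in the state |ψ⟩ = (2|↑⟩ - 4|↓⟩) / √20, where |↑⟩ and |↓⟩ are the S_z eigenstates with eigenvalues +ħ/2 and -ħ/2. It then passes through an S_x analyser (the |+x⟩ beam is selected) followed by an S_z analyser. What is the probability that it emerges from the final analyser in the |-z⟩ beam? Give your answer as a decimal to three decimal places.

First analyser (S_x): P(|+x⟩) = |⟨+x|ψ⟩|² = 4/40.
After stage 1 the state is |+x⟩; P(|-z⟩) = |⟨-z|+x⟩|² = 1/2.
Joint probability = 4/40 × 1/2 = 0.050.

0.050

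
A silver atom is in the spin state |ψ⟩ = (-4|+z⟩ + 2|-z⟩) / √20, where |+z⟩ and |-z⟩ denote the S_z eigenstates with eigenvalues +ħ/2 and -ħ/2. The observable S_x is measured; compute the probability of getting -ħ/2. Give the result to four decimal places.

0.9000

|-x⟩ = (|+z⟩ - |-z⟩)/√2, so ⟨-x|ψ⟩ = (-6) / (√2·√20).
P = |-6|² / 40 = 36/40.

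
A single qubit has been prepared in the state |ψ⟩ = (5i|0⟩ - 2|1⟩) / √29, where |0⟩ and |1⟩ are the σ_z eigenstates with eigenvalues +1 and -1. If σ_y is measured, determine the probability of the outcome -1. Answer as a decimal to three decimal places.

0.155

|-y⟩ = (|0⟩ - i|1⟩)/√2, so ⟨-y|ψ⟩ = (3i) / (√2·√29).
P = |3i|² / 58 = 9/58.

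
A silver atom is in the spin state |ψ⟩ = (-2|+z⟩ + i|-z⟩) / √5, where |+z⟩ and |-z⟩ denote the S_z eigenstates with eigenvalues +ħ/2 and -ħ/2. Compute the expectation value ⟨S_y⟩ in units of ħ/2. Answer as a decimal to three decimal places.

⟨σ_y⟩ = 2 Im(a* b)/(|a|²+|b|²) with a = -2, b = i.
a* b = -2i, so ⟨σ_y⟩ = -4/5.
⟨S_y⟩ = (ħ/2)·⟨σ_y⟩.

-0.800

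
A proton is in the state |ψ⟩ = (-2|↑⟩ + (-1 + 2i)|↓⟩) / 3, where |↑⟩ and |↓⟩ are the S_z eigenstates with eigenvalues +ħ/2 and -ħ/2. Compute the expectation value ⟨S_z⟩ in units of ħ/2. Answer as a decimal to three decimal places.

⟨σ_z⟩ = |a|² - |b|² divided by |a|²+|b|², with a, b the |↑⟩, |↓⟩ amplitudes.
= (4 - 5)/9 = -1/9.
⟨S_z⟩ = (ħ/2)·⟨σ_z⟩.

-0.111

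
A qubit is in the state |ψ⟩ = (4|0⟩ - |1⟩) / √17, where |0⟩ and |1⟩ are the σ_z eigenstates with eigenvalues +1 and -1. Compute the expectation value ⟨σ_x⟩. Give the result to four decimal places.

-0.4706

⟨σ_x⟩ = 2 Re(a* b)/(|a|²+|b|²) with a = 4, b = -1.
a* b = -4, so ⟨σ_x⟩ = -8/17.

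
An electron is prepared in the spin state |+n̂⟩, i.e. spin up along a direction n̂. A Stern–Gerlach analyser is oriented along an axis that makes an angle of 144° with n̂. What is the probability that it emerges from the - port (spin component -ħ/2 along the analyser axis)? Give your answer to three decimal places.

For spin-½, the probability of finding spin-up along an axis at angle θ to the initial spin direction is cos²(θ/2); spin-down is sin²(θ/2).
θ = 144°, so P = sin²(72°) ≈ 0.905.

0.905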